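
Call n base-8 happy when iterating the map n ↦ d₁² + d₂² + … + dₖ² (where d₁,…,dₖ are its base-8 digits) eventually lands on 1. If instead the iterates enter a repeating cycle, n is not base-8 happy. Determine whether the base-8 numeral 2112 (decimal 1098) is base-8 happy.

not base-8 happy

1098 = (2,1,1,2)_8 → 2² + 1² + 1² + 2² = 10
10 = (1,2)_8 → 1² + 2² = 5
5 = (5)_8 → 5² = 25
25 = (3,1)_8 → 3² + 1² = 10  — 10 already seen; the sequence cycles without reaching 1.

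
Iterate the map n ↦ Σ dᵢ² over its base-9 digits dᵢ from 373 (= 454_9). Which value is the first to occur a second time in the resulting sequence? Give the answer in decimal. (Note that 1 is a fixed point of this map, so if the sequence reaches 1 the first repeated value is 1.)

53

373 = (4,5,4)_9 → 4² + 5² + 4² = 16 + 25 + 16 = 57
57 = (6,3)_9 → 6² + 3² = 36 + 9 = 45
45 = (5,0)_9 → 5² + 0² = 25 + 0 = 25
25 = (2,7)_9 → 2² + 7² = 4 + 49 = 53
53 = (5,8)_9 → 5² + 8² = 25 + 64 = 89
89 = (1,0,8)_9 → 1² + 0² + 8² = 1 + 0 + 64 = 65
65 = (7,2)_9 → 7² + 2² = 49 + 4 = 53  — 53 already appeared earlier.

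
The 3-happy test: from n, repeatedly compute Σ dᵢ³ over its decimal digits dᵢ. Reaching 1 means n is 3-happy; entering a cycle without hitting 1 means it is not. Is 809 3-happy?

not 3-happy

809 → 8³ + 0³ + 9³ = 1241
1241 → 1³ + 2³ + 4³ + 1³ = 74
74 → 7³ + 4³ = 407
407 → 4³ + 0³ + 7³ = 407  — 407 already seen; the sequence cycles without reaching 1.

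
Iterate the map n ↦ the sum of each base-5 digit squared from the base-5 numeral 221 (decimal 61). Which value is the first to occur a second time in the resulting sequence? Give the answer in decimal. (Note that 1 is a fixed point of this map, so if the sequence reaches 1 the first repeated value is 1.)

13

61 = (2,2,1)_5 → 2² + 2² + 1² = 4 + 4 + 1 = 9
9 = (1,4)_5 → 1² + 4² = 1 + 16 = 17
17 = (3,2)_5 → 3² + 2² = 9 + 4 = 13
13 = (2,3)_5 → 2² + 3² = 4 + 9 = 13  — 13 already appeared earlier.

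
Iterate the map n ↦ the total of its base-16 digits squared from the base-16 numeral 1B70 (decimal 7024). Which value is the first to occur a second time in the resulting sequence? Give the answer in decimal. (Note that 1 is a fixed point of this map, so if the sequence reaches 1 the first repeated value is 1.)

7024 = (1,11,7,0)_16 → 1² + 11² + 7² + 0² = 1 + 121 + 49 + 0 = 171
171 = (10,11)_16 → 10² + 11² = 100 + 121 = 221
221 = (13,13)_16 → 13² + 13² = 169 + 169 = 338
338 = (1,5,2)_16 → 1² + 5² + 2² = 1 + 25 + 4 = 30
30 = (1,14)_16 → 1² + 14² = 1 + 196 = 197
197 = (12,5)_16 → 12² + 5² = 144 + 25 = 169
169 = (10,9)_16 → 10² + 9² = 100 + 81 = 181
181 = (11,5)_16 → 11² + 5² = 121 + 25 = 146
146 = (9,2)_16 → 9² + 2² = 81 + 4 = 85
85 = (5,5)_16 → 5² + 5² = 25 + 25 = 50
50 = (3,2)_16 → 3² + 2² = 9 + 4 = 13
13 = (13)_16 → 13² = 169  — 169 already appeared earlier.

169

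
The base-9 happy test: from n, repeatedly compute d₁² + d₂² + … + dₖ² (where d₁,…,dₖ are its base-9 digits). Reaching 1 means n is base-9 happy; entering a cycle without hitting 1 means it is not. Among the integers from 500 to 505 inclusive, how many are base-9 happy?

1

500: 500 → 62 → 100 → 6 → 36 → 16 → 50 → 50  — not base-9 happy
501: 501 → 73 → 65 → 53 → 89 → 65  — not base-9 happy
502: 502 → 86 → 26 → 68 → 74 → 68  — not base-9 happy
503: 503 → 101 → 9 → 1  — base-9 happy
504: 504 → 40 → 32 → 34 → 58 → 52 → 74 → 68 → 74  — not base-9 happy
505: 505 → 41 → 41  — not base-9 happy
base-9 happy: 503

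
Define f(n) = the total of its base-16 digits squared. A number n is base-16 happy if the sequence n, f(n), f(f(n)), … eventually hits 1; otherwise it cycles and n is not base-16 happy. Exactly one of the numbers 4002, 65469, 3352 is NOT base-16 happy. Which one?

3352

4002: 4002 → 329 → 98 → 40 → 68 → 32 → 4 → 16 → 1  — reaches 1 (base-16 happy)
65469: 65469 → 740 → 216 → 233 → 277 → 27 → 122 → 149 → 106 → 136 → 128 → 64 → 16 → 1  — reaches 1 (base-16 happy)
3352: 3352 → 234 → 296 → 69 → 41 → 85 → 50 → 13 → 169 → 181 → 146 → 85  — repeats 85 (not base-16 happy)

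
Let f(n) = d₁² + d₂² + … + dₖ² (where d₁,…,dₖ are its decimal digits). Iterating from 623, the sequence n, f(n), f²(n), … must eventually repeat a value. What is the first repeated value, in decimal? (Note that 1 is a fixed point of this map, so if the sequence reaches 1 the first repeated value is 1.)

1

623 → 6² + 2² + 3² = 36 + 4 + 9 = 49
49 → 4² + 9² = 16 + 81 = 97
97 → 9² + 7² = 81 + 49 = 130
130 → 1² + 3² + 0² = 1 + 9 + 0 = 10
10 → 1² + 0² = 1 + 0 = 1  — reached the fixed point 1.
1 → 1, so 1 is the first repeated value.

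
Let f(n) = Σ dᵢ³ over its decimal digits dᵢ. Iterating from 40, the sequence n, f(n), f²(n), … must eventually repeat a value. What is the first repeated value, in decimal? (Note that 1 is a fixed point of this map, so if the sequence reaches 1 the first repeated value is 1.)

40 → 4³ + 0³ = 64
64 → 6³ + 4³ = 280
280 → 2³ + 8³ + 0³ = 520
520 → 5³ + 2³ + 0³ = 133
133 → 1³ + 3³ + 3³ = 55
55 → 5³ + 5³ = 250
250 → 2³ + 5³ + 0³ = 133  — 133 already appeared earlier.

133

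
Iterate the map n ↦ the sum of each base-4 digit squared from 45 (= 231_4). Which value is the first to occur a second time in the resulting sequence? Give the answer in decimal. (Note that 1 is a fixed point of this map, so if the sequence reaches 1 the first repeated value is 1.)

1

45 = (2,3,1)_4 → 2² + 3² + 1² = 14
14 = (3,2)_4 → 3² + 2² = 13
13 = (3,1)_4 → 3² + 1² = 10
10 = (2,2)_4 → 2² + 2² = 8
8 = (2,0)_4 → 2² + 0² = 4
4 = (1,0)_4 → 1² + 0² = 1  — reached the fixed point 1.
1 → 1, so 1 is the first repeated value.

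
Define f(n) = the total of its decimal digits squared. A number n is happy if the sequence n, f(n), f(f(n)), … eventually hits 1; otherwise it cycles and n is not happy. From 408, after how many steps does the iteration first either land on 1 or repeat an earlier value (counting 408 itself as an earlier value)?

14

408 → 4² + 0² + 8² = 80
80 → 8² + 0² = 64
64 → 6² + 4² = 52
52 → 5² + 2² = 29
29 → 2² + 9² = 85
85 → 8² + 5² = 89
89 → 8² + 9² = 145
145 → 1² + 4² + 5² = 42
42 → 4² + 2² = 20
20 → 2² + 0² = 4
4 → 4² = 16
16 → 1² + 6² = 37
37 → 3² + 7² = 58
58 → 5² + 8² = 89  — 89 repeats.
That took 14 steps.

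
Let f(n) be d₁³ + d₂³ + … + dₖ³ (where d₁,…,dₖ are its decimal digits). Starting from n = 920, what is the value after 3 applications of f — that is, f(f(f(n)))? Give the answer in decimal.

920 → 9³ + 2³ + 0³ = 737
737 → 7³ + 3³ + 7³ = 713
713 → 7³ + 1³ + 3³ = 371

371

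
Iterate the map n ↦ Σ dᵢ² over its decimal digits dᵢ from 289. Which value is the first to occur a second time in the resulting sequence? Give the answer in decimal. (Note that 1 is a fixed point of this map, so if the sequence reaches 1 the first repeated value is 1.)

145

289 → 2² + 8² + 9² = 149
149 → 1² + 4² + 9² = 98
98 → 9² + 8² = 145
145 → 1² + 4² + 5² = 42
42 → 4² + 2² = 20
20 → 2² + 0² = 4
4 → 4² = 16
16 → 1² + 6² = 37
37 → 3² + 7² = 58
58 → 5² + 8² = 89
89 → 8² + 9² = 145  — 145 already appeared earlier.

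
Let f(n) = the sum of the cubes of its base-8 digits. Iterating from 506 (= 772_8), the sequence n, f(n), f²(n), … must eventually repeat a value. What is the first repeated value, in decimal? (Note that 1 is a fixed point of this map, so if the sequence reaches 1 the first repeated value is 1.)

559

506 = (7,7,2)_8 → 7³ + 7³ + 2³ = 694
694 = (1,2,6,6)_8 → 1³ + 2³ + 6³ + 6³ = 441
441 = (6,7,1)_8 → 6³ + 7³ + 1³ = 560
560 = (1,0,6,0)_8 → 1³ + 0³ + 6³ + 0³ = 217
217 = (3,3,1)_8 → 3³ + 3³ + 1³ = 55
55 = (6,7)_8 → 6³ + 7³ = 559
559 = (1,0,5,7)_8 → 1³ + 0³ + 5³ + 7³ = 469
469 = (7,2,5)_8 → 7³ + 2³ + 5³ = 476
476 = (7,3,4)_8 → 7³ + 3³ + 4³ = 434
434 = (6,6,2)_8 → 6³ + 6³ + 2³ = 440
440 = (6,7,0)_8 → 6³ + 7³ + 0³ = 559  — 559 already appeared earlier.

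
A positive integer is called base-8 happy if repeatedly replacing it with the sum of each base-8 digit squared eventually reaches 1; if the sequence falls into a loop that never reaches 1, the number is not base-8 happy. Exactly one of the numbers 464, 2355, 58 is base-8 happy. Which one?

464: 464 → 53 → 61 → 74 → 6 → 36 → 32 → 16 → 4 → 16  — repeats 16 (not base-8 happy)
2355: 2355 → 77 → 27 → 18 → 8 → 1  — reaches 1 (base-8 happy)
58: 58 → 53 → 61 → 74 → 6 → 36 → 32 → 16 → 4 → 16  — repeats 16 (not base-8 happy)

2355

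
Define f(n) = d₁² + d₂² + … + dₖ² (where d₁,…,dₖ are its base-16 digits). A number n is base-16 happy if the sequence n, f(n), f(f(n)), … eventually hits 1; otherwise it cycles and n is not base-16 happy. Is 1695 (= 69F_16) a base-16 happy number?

not base-16 happy

1695 = (6,9,15)_16 → 342
342 = (1,5,6)_16 → 62
62 = (3,14)_16 → 205
205 = (12,13)_16 → 313
313 = (1,3,9)_16 → 91
91 = (5,11)_16 → 146
146 = (9,2)_16 → 85
85 = (5,5)_16 → 50
50 = (3,2)_16 → 13
13 = (13)_16 → 169
169 = (10,9)_16 → 181
181 = (11,5)_16 → 146  — 146 already seen; the sequence cycles without reaching 1.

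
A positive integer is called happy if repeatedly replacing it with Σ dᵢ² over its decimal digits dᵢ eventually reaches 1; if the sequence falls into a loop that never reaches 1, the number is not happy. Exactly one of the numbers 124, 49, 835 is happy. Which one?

124: 124 → 21 → 5 → 25 → 29 → 85 → 89 → 145 → 42 → 20 → 4 → 16 → 37 → 58 → 89  — repeats 89 (not happy)
49: 49 → 97 → 130 → 10 → 1  — reaches 1 (happy)
835: 835 → 98 → 145 → 42 → 20 → 4 → 16 → 37 → 58 → 89 → 145  — repeats 145 (not happy)

49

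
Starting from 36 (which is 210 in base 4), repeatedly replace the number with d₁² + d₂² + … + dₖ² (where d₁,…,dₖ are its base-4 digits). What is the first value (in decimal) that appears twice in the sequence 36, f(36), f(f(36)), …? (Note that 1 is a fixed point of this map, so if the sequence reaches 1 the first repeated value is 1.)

1

36 = (2,1,0)_4 → 2² + 1² + 0² = 4 + 1 + 0 = 5
5 = (1,1)_4 → 1² + 1² = 1 + 1 = 2
2 = (2)_4 → 2² = 4
4 = (1,0)_4 → 1² + 0² = 1 + 0 = 1  — reached the fixed point 1.
1 → 1, so 1 is the first repeated value.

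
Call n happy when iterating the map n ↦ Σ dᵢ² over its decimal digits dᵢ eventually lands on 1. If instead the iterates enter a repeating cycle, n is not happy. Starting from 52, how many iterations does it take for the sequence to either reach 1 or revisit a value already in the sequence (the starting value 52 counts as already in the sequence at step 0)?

52 → 5² + 2² = 29
29 → 2² + 9² = 85
85 → 8² + 5² = 89
89 → 8² + 9² = 145
145 → 1² + 4² + 5² = 42
42 → 4² + 2² = 20
20 → 2² + 0² = 4
4 → 4² = 16
16 → 1² + 6² = 37
37 → 3² + 7² = 58
58 → 5² + 8² = 89  — 89 repeats.
That took 11 steps.

11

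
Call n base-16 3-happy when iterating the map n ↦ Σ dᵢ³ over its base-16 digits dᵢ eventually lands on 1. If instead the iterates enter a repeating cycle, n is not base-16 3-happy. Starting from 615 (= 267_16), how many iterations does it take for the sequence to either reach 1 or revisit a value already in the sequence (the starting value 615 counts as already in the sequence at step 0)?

13

615 = (2,6,7)_16 → 2³ + 6³ + 7³ = 567
567 = (2,3,7)_16 → 2³ + 3³ + 7³ = 378
378 = (1,7,10)_16 → 1³ + 7³ + 10³ = 1344
1344 = (5,4,0)_16 → 5³ + 4³ + 0³ = 189
189 = (11,13)_16 → 11³ + 13³ = 3528
3528 = (13,12,8)_16 → 13³ + 12³ + 8³ = 4437
4437 = (1,1,5,5)_16 → 1³ + 1³ + 5³ + 5³ = 252
252 = (15,12)_16 → 15³ + 12³ = 5103
5103 = (1,3,14,15)_16 → 1³ + 3³ + 14³ + 15³ = 6147
6147 = (1,8,0,3)_16 → 1³ + 8³ + 0³ + 3³ = 540
540 = (2,1,12)_16 → 2³ + 1³ + 12³ = 1737
1737 = (6,12,9)_16 → 6³ + 12³ + 9³ = 2673
2673 = (10,7,1)_16 → 10³ + 7³ + 1³ = 1344  — 1344 repeats.
That took 13 steps.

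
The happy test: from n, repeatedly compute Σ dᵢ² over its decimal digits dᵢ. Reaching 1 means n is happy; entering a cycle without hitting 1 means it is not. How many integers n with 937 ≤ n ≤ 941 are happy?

2

937: 937 → 139 → 91 → 82 → 68 → 100 → 1  (reaches 1)
938: 938 → 154 → 42 → 20 → 4 → 16 → 37 → 58 → 89 → 145 → 42  (repeats 42)
939: 939 → 171 → 51 → 26 → 40 → 16 → 37 → 58 → 89 → 145 → 42 → 20 → 4 → 16  (repeats 16)
940: 940 → 97 → 130 → 10 → 1  (reaches 1)
941: 941 → 98 → 145 → 42 → 20 → 4 → 16 → 37 → 58 → 89 → 145  (repeats 145)
happy: 937, 940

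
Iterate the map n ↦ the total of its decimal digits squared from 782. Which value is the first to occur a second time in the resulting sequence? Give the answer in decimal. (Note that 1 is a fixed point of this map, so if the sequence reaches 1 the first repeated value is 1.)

16

782 → 117
117 → 51
51 → 26
26 → 40
40 → 16
16 → 37
37 → 58
58 → 89
89 → 145
145 → 42
42 → 20
20 → 4
4 → 16  — 16 already appeared earlier.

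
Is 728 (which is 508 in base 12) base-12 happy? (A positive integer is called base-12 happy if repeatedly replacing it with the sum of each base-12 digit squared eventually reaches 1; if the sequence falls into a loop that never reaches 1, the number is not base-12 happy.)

728 = (5,0,8)_12 → 5² + 0² + 8² = 89
89 = (7,5)_12 → 7² + 5² = 74
74 = (6,2)_12 → 6² + 2² = 40
40 = (3,4)_12 → 3² + 4² = 25
25 = (2,1)_12 → 2² + 1² = 5
5 = (5)_12 → 5² = 25  — 25 already seen; the sequence cycles without reaching 1.

not base-12 happy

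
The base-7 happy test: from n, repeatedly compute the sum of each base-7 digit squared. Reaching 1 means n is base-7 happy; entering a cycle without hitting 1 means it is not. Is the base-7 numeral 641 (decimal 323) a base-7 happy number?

323 = (6,4,1)_7 → 6² + 4² + 1² = 36 + 16 + 1 = 53
53 = (1,0,4)_7 → 1² + 0² + 4² = 1 + 0 + 16 = 17
17 = (2,3)_7 → 2² + 3² = 4 + 9 = 13
13 = (1,6)_7 → 1² + 6² = 1 + 36 = 37
37 = (5,2)_7 → 5² + 2² = 25 + 4 = 29
29 = (4,1)_7 → 4² + 1² = 16 + 1 = 17  — 17 already seen; the sequence cycles without reaching 1.

not base-7 happy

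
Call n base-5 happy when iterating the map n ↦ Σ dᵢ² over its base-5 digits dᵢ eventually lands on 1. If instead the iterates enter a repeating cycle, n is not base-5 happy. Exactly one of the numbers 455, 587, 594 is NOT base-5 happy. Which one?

594

455: 455 → 19 → 25 → 1  — reaches 1 (base-5 happy)
587: 587 → 33 → 11 → 5 → 1  — reaches 1 (base-5 happy)
594: 594 → 50 → 4 → 16 → 10 → 4  — repeats 4 (not base-5 happy)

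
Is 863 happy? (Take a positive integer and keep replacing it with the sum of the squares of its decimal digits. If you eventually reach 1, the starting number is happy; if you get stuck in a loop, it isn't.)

863 → 8² + 6² + 3² = 64 + 36 + 9 = 109
109 → 1² + 0² + 9² = 1 + 0 + 81 = 82
82 → 8² + 2² = 64 + 4 = 68
68 → 6² + 8² = 36 + 64 = 100
100 → 1² + 0² + 0² = 1 + 0 + 0 = 1  — reached 1.

happy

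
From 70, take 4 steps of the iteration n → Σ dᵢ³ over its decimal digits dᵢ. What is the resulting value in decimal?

190

70 → 7³ + 0³ = 343 + 0 = 343
343 → 3³ + 4³ + 3³ = 27 + 64 + 27 = 118
118 → 1³ + 1³ + 8³ = 1 + 1 + 512 = 514
514 → 5³ + 1³ + 4³ = 125 + 1 + 64 = 190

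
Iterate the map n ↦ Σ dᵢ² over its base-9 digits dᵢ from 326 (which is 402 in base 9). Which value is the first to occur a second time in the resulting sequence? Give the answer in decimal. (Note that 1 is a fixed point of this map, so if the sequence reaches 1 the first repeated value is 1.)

50

326 = (4,0,2)_9 → 4² + 0² + 2² = 20
20 = (2,2)_9 → 2² + 2² = 8
8 = (8)_9 → 8² = 64
64 = (7,1)_9 → 7² + 1² = 50
50 = (5,5)_9 → 5² + 5² = 50  — 50 already appeared earlier.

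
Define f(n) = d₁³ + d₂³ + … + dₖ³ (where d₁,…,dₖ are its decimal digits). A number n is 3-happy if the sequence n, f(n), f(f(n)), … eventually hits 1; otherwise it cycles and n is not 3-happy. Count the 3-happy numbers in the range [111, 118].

111: 111 → 3 → 27 → 351 → 153 → 153  — not 3-happy
112: 112 → 10 → 1  — 3-happy
113: 113 → 29 → 737 → 713 → 371 → 371  — not 3-happy
114: 114 → 66 → 432 → 99 → 1458 → 702 → 351 → 153 → 153  — not 3-happy
115: 115 → 127 → 352 → 160 → 217 → 352  — not 3-happy
116: 116 → 218 → 521 → 134 → 92 → 737 → 713 → 371 → 371  — not 3-happy
117: 117 → 345 → 216 → 225 → 141 → 66 → 432 → 99 → 1458 → 702 → 351 → 153 → 153  — not 3-happy
118: 118 → 514 → 190 → 730 → 370 → 370  — not 3-happy
3-happy: 112

1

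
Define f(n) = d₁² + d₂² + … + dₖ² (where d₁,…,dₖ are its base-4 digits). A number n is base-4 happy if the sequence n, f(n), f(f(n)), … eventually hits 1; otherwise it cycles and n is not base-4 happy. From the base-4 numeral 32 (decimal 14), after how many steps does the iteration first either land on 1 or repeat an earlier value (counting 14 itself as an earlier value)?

14 = (3,2)_4 → 3² + 2² = 9 + 4 = 13
13 = (3,1)_4 → 3² + 1² = 9 + 1 = 10
10 = (2,2)_4 → 2² + 2² = 4 + 4 = 8
8 = (2,0)_4 → 2² + 0² = 4 + 0 = 4
4 = (1,0)_4 → 1² + 0² = 1 + 0 = 1  — reached 1.
That took 5 steps.

5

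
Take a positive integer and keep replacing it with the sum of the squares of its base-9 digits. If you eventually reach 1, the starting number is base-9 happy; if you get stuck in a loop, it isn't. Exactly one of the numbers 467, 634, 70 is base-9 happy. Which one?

467: 467 → 125 → 81 → 1  — reaches 1 (base-9 happy)
634: 634 → 114 → 46 → 26 → 68 → 74 → 68  — repeats 68 (not base-9 happy)
70: 70 → 98 → 66 → 58 → 52 → 74 → 68 → 74  — repeats 74 (not base-9 happy)

467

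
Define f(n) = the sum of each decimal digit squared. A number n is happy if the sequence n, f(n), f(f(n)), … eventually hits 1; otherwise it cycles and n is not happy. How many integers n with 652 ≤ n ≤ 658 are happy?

652: 652 → 65 → 61 → 37 → 58 → 89 → 145 → 42 → 20 → 4 → 16 → 37  — not happy
653: 653 → 70 → 49 → 97 → 130 → 10 → 1  — happy
654: 654 → 77 → 98 → 145 → 42 → 20 → 4 → 16 → 37 → 58 → 89 → 145  — not happy
655: 655 → 86 → 100 → 1  — happy
656: 656 → 97 → 130 → 10 → 1  — happy
657: 657 → 110 → 2 → 4 → 16 → 37 → 58 → 89 → 145 → 42 → 20 → 4  — not happy
658: 658 → 125 → 30 → 9 → 81 → 65 → 61 → 37 → 58 → 89 → 145 → 42 → 20 → 4 → 16 → 37  — not happy
happy: 653, 655, 656

3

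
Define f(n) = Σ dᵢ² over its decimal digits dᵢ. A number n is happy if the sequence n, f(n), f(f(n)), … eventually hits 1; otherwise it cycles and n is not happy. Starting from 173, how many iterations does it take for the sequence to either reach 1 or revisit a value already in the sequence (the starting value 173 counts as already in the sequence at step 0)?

11

173 → 1² + 7² + 3² = 59
59 → 5² + 9² = 106
106 → 1² + 0² + 6² = 37
37 → 3² + 7² = 58
58 → 5² + 8² = 89
89 → 8² + 9² = 145
145 → 1² + 4² + 5² = 42
42 → 4² + 2² = 20
20 → 2² + 0² = 4
4 → 4² = 16
16 → 1² + 6² = 37  — 37 repeats.
That took 11 steps.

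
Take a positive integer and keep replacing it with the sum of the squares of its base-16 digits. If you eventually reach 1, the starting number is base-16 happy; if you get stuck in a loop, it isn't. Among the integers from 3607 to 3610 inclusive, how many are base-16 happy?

1

3607: 3607 → 246 → 261 → 26 → 101 → 61 → 178 → 125 → 218 → 269 → 170 → 200 → 208 → 169 → 181 → 146 → 85 → 50 → 13 → 169  — not base-16 happy
3608: 3608 → 261 → 26 → 101 → 61 → 178 → 125 → 218 → 269 → 170 → 200 → 208 → 169 → 181 → 146 → 85 → 50 → 13 → 169  — not base-16 happy
3609: 3609 → 278 → 38 → 40 → 68 → 32 → 4 → 16 → 1  — base-16 happy
3610: 3610 → 297 → 86 → 61 → 178 → 125 → 218 → 269 → 170 → 200 → 208 → 169 → 181 → 146 → 85 → 50 → 13 → 169  — not base-16 happy
base-16 happy: 3609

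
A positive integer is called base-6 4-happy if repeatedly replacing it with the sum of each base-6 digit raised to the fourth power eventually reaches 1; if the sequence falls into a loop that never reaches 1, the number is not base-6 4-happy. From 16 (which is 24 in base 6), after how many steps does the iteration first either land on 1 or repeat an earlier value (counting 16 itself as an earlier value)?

16 = (2,4)_6 → 2⁴ + 4⁴ = 16 + 256 = 272
272 = (1,1,3,2)_6 → 1⁴ + 1⁴ + 3⁴ + 2⁴ = 1 + 1 + 81 + 16 = 99
99 = (2,4,3)_6 → 2⁴ + 4⁴ + 3⁴ = 16 + 256 + 81 = 353
353 = (1,3,4,5)_6 → 1⁴ + 3⁴ + 4⁴ + 5⁴ = 1 + 81 + 256 + 625 = 963
963 = (4,2,4,3)_6 → 4⁴ + 2⁴ + 4⁴ + 3⁴ = 256 + 16 + 256 + 81 = 609
609 = (2,4,5,3)_6 → 2⁴ + 4⁴ + 5⁴ + 3⁴ = 16 + 256 + 625 + 81 = 978
978 = (4,3,1,0)_6 → 4⁴ + 3⁴ + 1⁴ + 0⁴ = 256 + 81 + 1 + 0 = 338
338 = (1,3,2,2)_6 → 1⁴ + 3⁴ + 2⁴ + 2⁴ = 1 + 81 + 16 + 16 = 114
114 = (3,1,0)_6 → 3⁴ + 1⁴ + 0⁴ = 81 + 1 + 0 = 82
82 = (2,1,4)_6 → 2⁴ + 1⁴ + 4⁴ = 16 + 1 + 256 = 273
273 = (1,1,3,3)_6 → 1⁴ + 1⁴ + 3⁴ + 3⁴ = 1 + 1 + 81 + 81 = 164
164 = (4,3,2)_6 → 4⁴ + 3⁴ + 2⁴ = 256 + 81 + 16 = 353  — 353 repeats.
That took 12 steps.

12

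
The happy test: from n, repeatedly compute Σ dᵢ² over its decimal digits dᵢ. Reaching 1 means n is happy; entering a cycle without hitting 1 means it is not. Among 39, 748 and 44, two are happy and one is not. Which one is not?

39: 39 → 90 → 81 → 65 → 61 → 37 → 58 → 89 → 145 → 42 → 20 → 4 → 16 → 37  — repeats 37 (not happy)
748: 748 → 129 → 86 → 100 → 1  — reaches 1 (happy)
44: 44 → 32 → 13 → 10 → 1  — reaches 1 (happy)

39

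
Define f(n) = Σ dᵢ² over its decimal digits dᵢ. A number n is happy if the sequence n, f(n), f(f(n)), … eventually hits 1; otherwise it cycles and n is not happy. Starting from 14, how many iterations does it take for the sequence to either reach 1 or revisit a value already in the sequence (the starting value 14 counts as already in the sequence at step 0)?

14 → 1² + 4² = 1 + 16 = 17
17 → 1² + 7² = 1 + 49 = 50
50 → 5² + 0² = 25 + 0 = 25
25 → 2² + 5² = 4 + 25 = 29
29 → 2² + 9² = 4 + 81 = 85
85 → 8² + 5² = 64 + 25 = 89
89 → 8² + 9² = 64 + 81 = 145
145 → 1² + 4² + 5² = 1 + 16 + 25 = 42
42 → 4² + 2² = 16 + 4 = 20
20 → 2² + 0² = 4 + 0 = 4
4 → 4² = 16
16 → 1² + 6² = 1 + 36 = 37
37 → 3² + 7² = 9 + 49 = 58
58 → 5² + 8² = 25 + 64 = 89  — 89 repeats.
That took 14 steps.

14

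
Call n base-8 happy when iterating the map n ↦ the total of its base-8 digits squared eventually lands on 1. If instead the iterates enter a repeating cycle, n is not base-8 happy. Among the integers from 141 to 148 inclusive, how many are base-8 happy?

141: 141 → 30 → 45 → 50 → 40 → 25 → 10 → 5 → 25  (repeats 25)
142: 142 → 41 → 26 → 13 → 26  (repeats 26)
143: 143 → 54 → 72 → 2 → 4 → 16 → 4  (repeats 4)
144: 144 → 8 → 1  (reaches 1)
145: 145 → 9 → 2 → 4 → 16 → 4  (repeats 4)
146: 146 → 12 → 17 → 5 → 25 → 10 → 5  (repeats 5)
147: 147 → 17 → 5 → 25 → 10 → 5  (repeats 5)
148: 148 → 24 → 9 → 2 → 4 → 16 → 4  (repeats 4)
base-8 happy: 144

1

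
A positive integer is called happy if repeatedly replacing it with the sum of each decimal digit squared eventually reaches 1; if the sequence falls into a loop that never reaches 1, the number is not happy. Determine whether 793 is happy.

happy

793 → 7² + 9² + 3² = 49 + 81 + 9 = 139
139 → 1² + 3² + 9² = 1 + 9 + 81 = 91
91 → 9² + 1² = 81 + 1 = 82
82 → 8² + 2² = 64 + 4 = 68
68 → 6² + 8² = 36 + 64 = 100
100 → 1² + 0² + 0² = 1 + 0 + 0 = 1  — reached 1.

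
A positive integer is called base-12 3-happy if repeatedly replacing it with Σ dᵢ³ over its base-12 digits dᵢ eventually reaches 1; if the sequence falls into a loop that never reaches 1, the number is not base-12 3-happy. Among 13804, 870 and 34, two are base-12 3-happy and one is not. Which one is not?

34

13804: 13804 → 2738 → 352 → 197 → 190 → 1028 → 856 → 1520 → 1728 → 1  — reaches 1 (base-12 3-happy)
870: 870 → 432 → 27 → 35 → 1339 → 1099 → 1029 → 1073 → 593 → 190 → 1028 → 856 → 1520 → 1728 → 1  — reaches 1 (base-12 3-happy)
34: 34 → 1008 → 343 → 415 → 1351 → 1136 → 1855 → 1344 → 793 → 342 → 288 → 8 → 512 → 755 → 1464 → 1008  — repeats 1008 (not base-12 3-happy)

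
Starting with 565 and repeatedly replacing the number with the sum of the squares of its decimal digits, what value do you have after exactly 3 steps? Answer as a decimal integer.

1

565 → 5² + 6² + 5² = 86
86 → 8² + 6² = 100
100 → 1² + 0² + 0² = 1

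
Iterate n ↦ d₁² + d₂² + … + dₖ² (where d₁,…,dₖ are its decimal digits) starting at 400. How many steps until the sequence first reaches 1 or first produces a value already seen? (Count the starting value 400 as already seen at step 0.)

400 → 4² + 0² + 0² = 16
16 → 1² + 6² = 37
37 → 3² + 7² = 58
58 → 5² + 8² = 89
89 → 8² + 9² = 145
145 → 1² + 4² + 5² = 42
42 → 4² + 2² = 20
20 → 2² + 0² = 4
4 → 4² = 16  — 16 repeats.
That took 9 steps.

9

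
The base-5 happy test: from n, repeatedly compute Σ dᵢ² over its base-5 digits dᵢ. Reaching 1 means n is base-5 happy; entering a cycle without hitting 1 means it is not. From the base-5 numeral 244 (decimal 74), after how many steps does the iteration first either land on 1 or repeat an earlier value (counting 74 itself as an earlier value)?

74 = (2,4,4)_5 → 2² + 4² + 4² = 4 + 16 + 16 = 36
36 = (1,2,1)_5 → 1² + 2² + 1² = 1 + 4 + 1 = 6
6 = (1,1)_5 → 1² + 1² = 1 + 1 = 2
2 = (2)_5 → 2² = 4
4 = (4)_5 → 4² = 16
16 = (3,1)_5 → 3² + 1² = 9 + 1 = 10
10 = (2,0)_5 → 2² + 0² = 4 + 0 = 4  — 4 repeats.
That took 7 steps.

7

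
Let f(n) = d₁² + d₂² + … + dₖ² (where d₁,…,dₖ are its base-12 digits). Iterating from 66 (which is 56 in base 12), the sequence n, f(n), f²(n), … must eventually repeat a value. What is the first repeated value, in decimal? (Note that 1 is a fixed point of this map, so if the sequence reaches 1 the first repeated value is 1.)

66 = (5,6)_12 → 61
61 = (5,1)_12 → 26
26 = (2,2)_12 → 8
8 = (8)_12 → 64
64 = (5,4)_12 → 41
41 = (3,5)_12 → 34
34 = (2,10)_12 → 104
104 = (8,8)_12 → 128
128 = (10,8)_12 → 164
164 = (1,1,8)_12 → 66  — 66 already appeared earlier.

66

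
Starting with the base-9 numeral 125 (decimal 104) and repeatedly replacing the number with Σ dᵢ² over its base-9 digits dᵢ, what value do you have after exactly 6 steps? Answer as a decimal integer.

104 = (1,2,5)_9 → 1² + 2² + 5² = 1 + 4 + 25 = 30
30 = (3,3)_9 → 3² + 3² = 9 + 9 = 18
18 = (2,0)_9 → 2² + 0² = 4 + 0 = 4
4 = (4)_9 → 4² = 16
16 = (1,7)_9 → 1² + 7² = 1 + 49 = 50
50 = (5,5)_9 → 5² + 5² = 25 + 25 = 50

50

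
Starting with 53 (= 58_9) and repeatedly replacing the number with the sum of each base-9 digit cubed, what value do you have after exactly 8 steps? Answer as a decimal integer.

53 = (5,8)_9 → 5³ + 8³ = 125 + 512 = 637
637 = (7,7,7)_9 → 7³ + 7³ + 7³ = 343 + 343 + 343 = 1029
1029 = (1,3,6,3)_9 → 1³ + 3³ + 6³ + 3³ = 1 + 27 + 216 + 27 = 271
271 = (3,3,1)_9 → 3³ + 3³ + 1³ = 27 + 27 + 1 = 55
55 = (6,1)_9 → 6³ + 1³ = 216 + 1 = 217
217 = (2,6,1)_9 → 2³ + 6³ + 1³ = 8 + 216 + 1 = 225
225 = (2,7,0)_9 → 2³ + 7³ + 0³ = 8 + 343 + 0 = 351
351 = (4,3,0)_9 → 4³ + 3³ + 0³ = 64 + 27 + 0 = 91

91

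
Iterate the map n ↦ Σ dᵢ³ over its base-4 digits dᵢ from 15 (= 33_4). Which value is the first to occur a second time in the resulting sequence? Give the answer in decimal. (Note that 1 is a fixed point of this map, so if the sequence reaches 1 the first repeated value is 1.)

9

15 = (3,3)_4 → 3³ + 3³ = 27 + 27 = 54
54 = (3,1,2)_4 → 3³ + 1³ + 2³ = 27 + 1 + 8 = 36
36 = (2,1,0)_4 → 2³ + 1³ + 0³ = 8 + 1 + 0 = 9
9 = (2,1)_4 → 2³ + 1³ = 8 + 1 = 9  — 9 already appeared earlier.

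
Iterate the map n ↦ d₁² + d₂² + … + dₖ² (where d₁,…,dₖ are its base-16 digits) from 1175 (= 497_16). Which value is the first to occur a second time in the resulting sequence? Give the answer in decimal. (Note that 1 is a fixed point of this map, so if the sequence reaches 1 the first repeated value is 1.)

1175 = (4,9,7)_16 → 146
146 = (9,2)_16 → 85
85 = (5,5)_16 → 50
50 = (3,2)_16 → 13
13 = (13)_16 → 169
169 = (10,9)_16 → 181
181 = (11,5)_16 → 146  — 146 already appeared earlier.

146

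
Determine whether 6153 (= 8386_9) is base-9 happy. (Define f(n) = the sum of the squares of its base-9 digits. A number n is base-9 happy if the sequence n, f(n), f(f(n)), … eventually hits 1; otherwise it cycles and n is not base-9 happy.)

6153 = (8,3,8,6)_9 → 8² + 3² + 8² + 6² = 64 + 9 + 64 + 36 = 173
173 = (2,1,2)_9 → 2² + 1² + 2² = 4 + 1 + 4 = 9
9 = (1,0)_9 → 1² + 0² = 1 + 0 = 1  — reached 1.

base-9 happy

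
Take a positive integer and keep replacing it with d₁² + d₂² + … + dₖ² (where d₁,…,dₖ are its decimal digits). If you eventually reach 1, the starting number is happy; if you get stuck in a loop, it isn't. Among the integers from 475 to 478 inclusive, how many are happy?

475: 475 → 90 → 81 → 65 → 61 → 37 → 58 → 89 → 145 → 42 → 20 → 4 → 16 → 37  (repeats 37)
476: 476 → 101 → 2 → 4 → 16 → 37 → 58 → 89 → 145 → 42 → 20 → 4  (repeats 4)
477: 477 → 114 → 18 → 65 → 61 → 37 → 58 → 89 → 145 → 42 → 20 → 4 → 16 → 37  (repeats 37)
478: 478 → 129 → 86 → 100 → 1  (reaches 1)
happy: 478

1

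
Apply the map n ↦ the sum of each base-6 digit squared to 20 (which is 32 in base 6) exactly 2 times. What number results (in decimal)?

5

20 = (3,2)_6 → 3² + 2² = 9 + 4 = 13
13 = (2,1)_6 → 2² + 1² = 4 + 1 = 5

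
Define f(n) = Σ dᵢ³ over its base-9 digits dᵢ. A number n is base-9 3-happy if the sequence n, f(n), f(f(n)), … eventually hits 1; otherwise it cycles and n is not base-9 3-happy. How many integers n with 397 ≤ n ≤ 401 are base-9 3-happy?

397: 397 → 577 → 345 → 99 → 9 → 1  — base-9 3-happy
398: 398 → 584 → 856 → 128 → 134 → 638 → 1198 → 470 → 476 → 980 → 540 → 432 → 152 → 856  — not base-9 3-happy
399: 399 → 603 → 407 → 133 → 469 → 469  — not base-9 3-happy
400: 400 → 640 → 856 → 128 → 134 → 638 → 1198 → 470 → 476 → 980 → 540 → 432 → 152 → 856  — not base-9 3-happy
401: 401 → 701 → 1149 → 343 → 73 → 513 → 243 → 27 → 27  — not base-9 3-happy
base-9 3-happy: 397

1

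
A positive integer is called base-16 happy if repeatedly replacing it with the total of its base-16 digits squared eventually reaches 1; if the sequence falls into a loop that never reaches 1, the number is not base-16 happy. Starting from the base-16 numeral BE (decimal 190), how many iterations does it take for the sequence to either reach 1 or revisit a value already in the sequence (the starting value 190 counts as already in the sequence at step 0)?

8

190 = (11,14)_16 → 11² + 14² = 317
317 = (1,3,13)_16 → 1² + 3² + 13² = 179
179 = (11,3)_16 → 11² + 3² = 130
130 = (8,2)_16 → 8² + 2² = 68
68 = (4,4)_16 → 4² + 4² = 32
32 = (2,0)_16 → 2² + 0² = 4
4 = (4)_16 → 4² = 16
16 = (1,0)_16 → 1² + 0² = 1  — reached 1.
That took 8 steps.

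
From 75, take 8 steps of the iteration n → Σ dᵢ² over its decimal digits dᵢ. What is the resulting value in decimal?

75 → 7² + 5² = 74
74 → 7² + 4² = 65
65 → 6² + 5² = 61
61 → 6² + 1² = 37
37 → 3² + 7² = 58
58 → 5² + 8² = 89
89 → 8² + 9² = 145
145 → 1² + 4² + 5² = 42

42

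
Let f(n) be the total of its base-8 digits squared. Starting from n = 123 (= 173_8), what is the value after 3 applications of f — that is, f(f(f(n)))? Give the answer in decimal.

123 = (1,7,3)_8 → 1² + 7² + 3² = 59
59 = (7,3)_8 → 7² + 3² = 58
58 = (7,2)_8 → 7² + 2² = 53

53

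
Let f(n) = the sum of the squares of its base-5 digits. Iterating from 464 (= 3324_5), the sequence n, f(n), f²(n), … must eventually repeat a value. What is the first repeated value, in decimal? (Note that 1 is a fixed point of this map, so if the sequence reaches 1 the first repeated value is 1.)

16

464 = (3,3,2,4)_5 → 3² + 3² + 2² + 4² = 38
38 = (1,2,3)_5 → 1² + 2² + 3² = 14
14 = (2,4)_5 → 2² + 4² = 20
20 = (4,0)_5 → 4² + 0² = 16
16 = (3,1)_5 → 3² + 1² = 10
10 = (2,0)_5 → 2² + 0² = 4
4 = (4)_5 → 4² = 16  — 16 already appeared earlier.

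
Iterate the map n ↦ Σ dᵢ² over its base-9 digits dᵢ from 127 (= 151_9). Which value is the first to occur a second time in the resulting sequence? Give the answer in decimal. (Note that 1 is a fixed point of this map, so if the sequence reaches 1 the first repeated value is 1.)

127 = (1,5,1)_9 → 1² + 5² + 1² = 1 + 25 + 1 = 27
27 = (3,0)_9 → 3² + 0² = 9 + 0 = 9
9 = (1,0)_9 → 1² + 0² = 1 + 0 = 1  — reached the fixed point 1.
1 → 1, so 1 is the first repeated value.

1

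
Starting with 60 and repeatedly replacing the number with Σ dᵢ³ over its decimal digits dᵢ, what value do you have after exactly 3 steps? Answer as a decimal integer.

141

60 → 6³ + 0³ = 216
216 → 2³ + 1³ + 6³ = 225
225 → 2³ + 2³ + 5³ = 141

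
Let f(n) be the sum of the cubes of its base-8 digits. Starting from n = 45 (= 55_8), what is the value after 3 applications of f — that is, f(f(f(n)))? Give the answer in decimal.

45 = (5,5)_8 → 5³ + 5³ = 250
250 = (3,7,2)_8 → 3³ + 7³ + 2³ = 378
378 = (5,7,2)_8 → 5³ + 7³ + 2³ = 476

476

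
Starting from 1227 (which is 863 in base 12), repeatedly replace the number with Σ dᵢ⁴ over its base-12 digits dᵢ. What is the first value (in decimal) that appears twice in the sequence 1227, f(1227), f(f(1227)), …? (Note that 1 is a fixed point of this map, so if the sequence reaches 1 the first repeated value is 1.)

20016

1227 = (8,6,3)_12 → 5473
5473 = (3,2,0,1)_12 → 98
98 = (8,2)_12 → 4112
4112 = (2,4,6,8)_12 → 5664
5664 = (3,3,4,0)_12 → 418
418 = (2,10,10)_12 → 20016
20016 = (11,7,0,0)_12 → 17042
17042 = (9,10,4,2)_12 → 16833
16833 = (9,8,10,9)_12 → 27218
27218 = (1,3,9,0,2)_12 → 6659
6659 = (3,10,2,11)_12 → 24738
24738 = (1,2,3,9,6)_12 → 7955
7955 = (4,7,2,11)_12 → 17314
17314 = (10,0,2,10)_12 → 20016  — 20016 already appeared earlier.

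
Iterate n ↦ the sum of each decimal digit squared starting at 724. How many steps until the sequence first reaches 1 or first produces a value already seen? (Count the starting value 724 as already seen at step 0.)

724 → 7² + 2² + 4² = 49 + 4 + 16 = 69
69 → 6² + 9² = 36 + 81 = 117
117 → 1² + 1² + 7² = 1 + 1 + 49 = 51
51 → 5² + 1² = 25 + 1 = 26
26 → 2² + 6² = 4 + 36 = 40
40 → 4² + 0² = 16 + 0 = 16
16 → 1² + 6² = 1 + 36 = 37
37 → 3² + 7² = 9 + 49 = 58
58 → 5² + 8² = 25 + 64 = 89
89 → 8² + 9² = 64 + 81 = 145
145 → 1² + 4² + 5² = 1 + 16 + 25 = 42
42 → 4² + 2² = 16 + 4 = 20
20 → 2² + 0² = 4 + 0 = 4
4 → 4² = 16  — 16 repeats.
That took 14 steps.

14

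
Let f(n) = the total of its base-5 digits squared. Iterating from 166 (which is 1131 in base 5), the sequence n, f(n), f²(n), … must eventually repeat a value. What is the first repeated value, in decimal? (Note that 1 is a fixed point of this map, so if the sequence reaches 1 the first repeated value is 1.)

10

166 = (1,1,3,1)_5 → 1² + 1² + 3² + 1² = 1 + 1 + 9 + 1 = 12
12 = (2,2)_5 → 2² + 2² = 4 + 4 = 8
8 = (1,3)_5 → 1² + 3² = 1 + 9 = 10
10 = (2,0)_5 → 2² + 0² = 4 + 0 = 4
4 = (4)_5 → 4² = 16
16 = (3,1)_5 → 3² + 1² = 9 + 1 = 10  — 10 already appeared earlier.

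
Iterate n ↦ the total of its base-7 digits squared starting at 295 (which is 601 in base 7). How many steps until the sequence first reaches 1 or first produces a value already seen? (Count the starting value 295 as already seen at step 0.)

295 = (6,0,1)_7 → 37
37 = (5,2)_7 → 29
29 = (4,1)_7 → 17
17 = (2,3)_7 → 13
13 = (1,6)_7 → 37  — 37 repeats.
That took 5 steps.

5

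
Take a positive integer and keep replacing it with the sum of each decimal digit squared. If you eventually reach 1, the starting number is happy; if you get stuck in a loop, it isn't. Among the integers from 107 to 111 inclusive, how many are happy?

1

107: 107 → 50 → 25 → 29 → 85 → 89 → 145 → 42 → 20 → 4 → 16 → 37 → 58 → 89  — not happy
108: 108 → 65 → 61 → 37 → 58 → 89 → 145 → 42 → 20 → 4 → 16 → 37  — not happy
109: 109 → 82 → 68 → 100 → 1  — happy
110: 110 → 2 → 4 → 16 → 37 → 58 → 89 → 145 → 42 → 20 → 4  — not happy
111: 111 → 3 → 9 → 81 → 65 → 61 → 37 → 58 → 89 → 145 → 42 → 20 → 4 → 16 → 37  — not happy
happy: 109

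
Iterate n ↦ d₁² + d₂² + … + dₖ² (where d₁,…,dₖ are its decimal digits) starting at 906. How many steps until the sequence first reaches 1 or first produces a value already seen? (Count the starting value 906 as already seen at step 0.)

13

906 → 117
117 → 51
51 → 26
26 → 40
40 → 16
16 → 37
37 → 58
58 → 89
89 → 145
145 → 42
42 → 20
20 → 4
4 → 16  — 16 repeats.
That took 13 steps.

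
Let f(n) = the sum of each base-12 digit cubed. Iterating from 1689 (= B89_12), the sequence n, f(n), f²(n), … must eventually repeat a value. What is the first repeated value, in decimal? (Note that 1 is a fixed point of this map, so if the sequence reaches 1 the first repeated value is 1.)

1

1689 = (11,8,9)_12 → 11³ + 8³ + 9³ = 2572
2572 = (1,5,10,4)_12 → 1³ + 5³ + 10³ + 4³ = 1190
1190 = (8,3,2)_12 → 8³ + 3³ + 2³ = 547
547 = (3,9,7)_12 → 3³ + 9³ + 7³ = 1099
1099 = (7,7,7)_12 → 7³ + 7³ + 7³ = 1029
1029 = (7,1,9)_12 → 7³ + 1³ + 9³ = 1073
1073 = (7,5,5)_12 → 7³ + 5³ + 5³ = 593
593 = (4,1,5)_12 → 4³ + 1³ + 5³ = 190
190 = (1,3,10)_12 → 1³ + 3³ + 10³ = 1028
1028 = (7,1,8)_12 → 7³ + 1³ + 8³ = 856
856 = (5,11,4)_12 → 5³ + 11³ + 4³ = 1520
1520 = (10,6,8)_12 → 10³ + 6³ + 8³ = 1728
1728 = (1,0,0,0)_12 → 1³ + 0³ + 0³ + 0³ = 1  — reached the fixed point 1.
1 → 1, so 1 is the first repeated value.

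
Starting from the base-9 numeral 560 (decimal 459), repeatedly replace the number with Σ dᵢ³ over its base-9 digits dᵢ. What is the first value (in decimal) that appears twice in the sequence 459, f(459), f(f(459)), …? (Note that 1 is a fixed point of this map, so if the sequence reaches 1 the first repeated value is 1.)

459 = (5,6,0)_9 → 341
341 = (4,1,8)_9 → 577
577 = (7,1,1)_9 → 345
345 = (4,2,3)_9 → 99
99 = (1,2,0)_9 → 9
9 = (1,0)_9 → 1  — reached the fixed point 1.
1 → 1, so 1 is the first repeated value.

1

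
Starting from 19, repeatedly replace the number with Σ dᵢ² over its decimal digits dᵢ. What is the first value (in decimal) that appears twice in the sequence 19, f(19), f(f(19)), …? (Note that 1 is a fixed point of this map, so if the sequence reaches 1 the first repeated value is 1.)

1

19 → 1² + 9² = 82
82 → 8² + 2² = 68
68 → 6² + 8² = 100
100 → 1² + 0² + 0² = 1  — reached the fixed point 1.
1 → 1, so 1 is the first repeated value.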